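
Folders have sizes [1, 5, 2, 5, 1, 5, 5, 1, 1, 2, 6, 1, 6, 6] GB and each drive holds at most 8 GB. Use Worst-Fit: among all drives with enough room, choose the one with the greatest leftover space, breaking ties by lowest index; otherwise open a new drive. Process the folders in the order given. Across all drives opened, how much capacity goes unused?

drive 1: place 1 GB, 7 GB left
drive 1: place 5 GB, 2 GB left
drive 1: place 2 GB, 0 GB left
drive 2: place 5 GB, 3 GB left
drive 2: place 1 GB, 2 GB left
drive 3: place 5 GB, 3 GB left
drive 4: place 5 GB, 3 GB left
drive 3: place 1 GB, 2 GB left
drive 4: place 1 GB, 2 GB left
drive 2: place 2 GB, 0 GB left
drive 5: place 6 GB, 2 GB left
drive 3: place 1 GB, 1 GB left
drive 6: place 6 GB, 2 GB left
drive 7: place 6 GB, 2 GB left
7 drives × 8 GB = 56 GB; used 47 GB; unused 9 GB.

9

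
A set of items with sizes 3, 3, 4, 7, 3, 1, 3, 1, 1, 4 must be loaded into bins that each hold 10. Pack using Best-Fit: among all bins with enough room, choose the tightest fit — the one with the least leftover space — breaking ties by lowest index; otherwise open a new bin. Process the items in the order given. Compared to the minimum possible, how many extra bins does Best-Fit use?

Best-Fit: [3,3,4] [7,3] [1,3,1,1,4] → 3 bins.
Total size 30; any packing needs at least ⌈30/10⌉ = 3 bins.
So 3 is already optimal.

0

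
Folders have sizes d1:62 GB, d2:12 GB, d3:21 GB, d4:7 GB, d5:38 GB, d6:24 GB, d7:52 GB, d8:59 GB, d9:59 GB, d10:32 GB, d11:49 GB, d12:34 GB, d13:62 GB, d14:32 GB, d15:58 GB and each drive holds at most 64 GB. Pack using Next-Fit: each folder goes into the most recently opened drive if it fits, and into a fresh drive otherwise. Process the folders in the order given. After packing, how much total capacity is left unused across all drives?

d1 (62 GB) → drive 1 (remaining 2 GB)
d2 (12 GB) → drive 2 (remaining 52 GB)
d3 (21 GB) → drive 2 (remaining 31 GB)
d4 (7 GB) → drive 2 (remaining 24 GB)
d5 (38 GB) → drive 3 (remaining 26 GB)
d6 (24 GB) → drive 3 (remaining 2 GB)
d7 (52 GB) → drive 4 (remaining 12 GB)
d8 (59 GB) → drive 5 (remaining 5 GB)
d9 (59 GB) → drive 6 (remaining 5 GB)
d10 (32 GB) → drive 7 (remaining 32 GB)
d11 (49 GB) → drive 8 (remaining 15 GB)
d12 (34 GB) → drive 9 (remaining 30 GB)
d13 (62 GB) → drive 10 (remaining 2 GB)
d14 (32 GB) → drive 11 (remaining 32 GB)
d15 (58 GB) → drive 12 (remaining 6 GB)
12 drives × 64 GB = 768 GB; used 601 GB; unused 167 GB.

167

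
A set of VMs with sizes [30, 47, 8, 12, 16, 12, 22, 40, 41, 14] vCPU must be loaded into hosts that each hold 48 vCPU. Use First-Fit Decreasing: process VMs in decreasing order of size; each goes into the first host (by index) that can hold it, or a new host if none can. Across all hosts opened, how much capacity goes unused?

46

Sorted descending: 47, 41, 40, 30, 22, 16, 14, 12, 12, 8.
Put 47 vCPU in host 1; 1 vCPU remain.
Put 41 vCPU in host 2; 7 vCPU remain.
Put 40 vCPU in host 3; 8 vCPU remain.
Put 30 vCPU in host 4; 18 vCPU remain.
Put 22 vCPU in host 5; 26 vCPU remain.
Put 16 vCPU in host 4; 2 vCPU remain.
Put 14 vCPU in host 5; 12 vCPU remain.
Put 12 vCPU in host 5; 0 vCPU remain.
Put 12 vCPU in host 6; 36 vCPU remain.
Put 8 vCPU in host 3; 0 vCPU remain.
6 hosts × 48 vCPU = 288 vCPU; used 242 vCPU; unused 46 vCPU.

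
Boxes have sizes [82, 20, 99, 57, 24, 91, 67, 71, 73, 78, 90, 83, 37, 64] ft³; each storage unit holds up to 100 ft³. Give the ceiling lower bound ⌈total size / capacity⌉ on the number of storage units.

10

Total size = 82 + 20 + 99 + 57 + 24 + 91 + 67 + 71 + 73 + 78 + 90 + 83 + 37 + 64 = 936 ft³.
⌈936 / 100⌉ = 10.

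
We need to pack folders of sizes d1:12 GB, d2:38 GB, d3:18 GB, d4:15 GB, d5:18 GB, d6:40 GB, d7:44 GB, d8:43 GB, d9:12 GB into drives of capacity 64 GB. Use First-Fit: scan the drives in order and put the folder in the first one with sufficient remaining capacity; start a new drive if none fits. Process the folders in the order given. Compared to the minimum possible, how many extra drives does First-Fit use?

First-Fit: [12,38,12] [18,15,18] [40] [44] [43] → 5 drives.
Total size 240 GB; any packing needs at least ⌈240/64⌉ = 4 drives.
An optimal packing achieves that bound: [44,18] [43,18] [40,15] [38,12,12] → 4 drives.
Excess: 5 − 4 = 1.

1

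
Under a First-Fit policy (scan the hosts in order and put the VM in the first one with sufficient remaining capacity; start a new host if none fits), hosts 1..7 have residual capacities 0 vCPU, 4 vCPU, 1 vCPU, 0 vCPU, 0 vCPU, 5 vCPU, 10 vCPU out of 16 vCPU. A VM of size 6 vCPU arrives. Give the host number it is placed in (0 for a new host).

Hosts with room: host 7 (10 vCPU).
The first with room is host 7.

7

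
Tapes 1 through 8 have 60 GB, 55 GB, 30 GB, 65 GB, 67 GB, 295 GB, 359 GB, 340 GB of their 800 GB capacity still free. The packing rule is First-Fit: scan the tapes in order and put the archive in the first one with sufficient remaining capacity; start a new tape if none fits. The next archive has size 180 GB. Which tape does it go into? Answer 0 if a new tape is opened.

6

Tapes with room: tape 6 (295 GB), tape 7 (359 GB), tape 8 (340 GB).
The first with room is tape 6.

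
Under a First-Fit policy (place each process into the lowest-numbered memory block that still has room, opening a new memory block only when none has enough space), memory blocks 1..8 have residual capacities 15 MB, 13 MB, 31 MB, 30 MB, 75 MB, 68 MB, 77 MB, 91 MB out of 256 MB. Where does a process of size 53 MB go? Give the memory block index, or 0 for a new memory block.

5

Memory blocks with room: memory block 5 (75 MB), memory block 6 (68 MB), memory block 7 (77 MB), memory block 8 (91 MB).
The first with room is memory block 5.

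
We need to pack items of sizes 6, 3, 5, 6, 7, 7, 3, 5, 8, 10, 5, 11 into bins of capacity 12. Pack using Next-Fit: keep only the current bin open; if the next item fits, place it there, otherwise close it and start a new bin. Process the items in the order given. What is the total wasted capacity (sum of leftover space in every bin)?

6 → bin 1 (remaining 6)
3 → bin 1 (remaining 3)
5 → bin 2 (remaining 7)
6 → bin 2 (remaining 1)
7 → bin 3 (remaining 5)
7 → bin 4 (remaining 5)
3 → bin 4 (remaining 2)
5 → bin 5 (remaining 7)
8 → bin 6 (remaining 4)
10 → bin 7 (remaining 2)
5 → bin 8 (remaining 7)
11 → bin 9 (remaining 1)
9 bins × 12 = 108; used 76; unused 32.

32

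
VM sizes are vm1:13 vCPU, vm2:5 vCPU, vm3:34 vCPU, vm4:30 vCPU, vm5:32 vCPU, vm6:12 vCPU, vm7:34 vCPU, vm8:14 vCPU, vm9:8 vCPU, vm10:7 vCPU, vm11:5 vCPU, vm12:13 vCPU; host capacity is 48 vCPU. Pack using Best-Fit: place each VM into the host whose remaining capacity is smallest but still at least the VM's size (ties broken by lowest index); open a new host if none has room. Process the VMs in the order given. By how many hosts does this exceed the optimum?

Best-Fit: [13,5,30] [34,12] [32,8,7] [34,14] [5,13] → 5 hosts.
Total size 207 vCPU; any packing needs at least ⌈207/48⌉ = 5 hosts.
So 5 is already optimal.

0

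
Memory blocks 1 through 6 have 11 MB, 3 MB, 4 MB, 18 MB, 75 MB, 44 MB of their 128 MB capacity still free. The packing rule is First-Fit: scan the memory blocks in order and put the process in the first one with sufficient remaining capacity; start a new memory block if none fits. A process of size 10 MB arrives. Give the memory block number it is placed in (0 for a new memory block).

Memory blocks with room: memory block 1 (11 MB), memory block 4 (18 MB), memory block 5 (75 MB), memory block 6 (44 MB).
The first with room is memory block 1.

1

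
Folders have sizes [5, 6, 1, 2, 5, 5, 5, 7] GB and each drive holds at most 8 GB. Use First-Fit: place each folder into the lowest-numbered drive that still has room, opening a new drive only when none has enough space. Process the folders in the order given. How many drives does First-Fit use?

5 GB → drive 1 (remaining 3 GB)
6 GB → drive 2 (remaining 2 GB)
1 GB → drive 1 (remaining 2 GB)
2 GB → drive 1 (remaining 0 GB)
5 GB → drive 3 (remaining 3 GB)
5 GB → drive 4 (remaining 3 GB)
5 GB → drive 5 (remaining 3 GB)
7 GB → drive 6 (remaining 1 GB)

6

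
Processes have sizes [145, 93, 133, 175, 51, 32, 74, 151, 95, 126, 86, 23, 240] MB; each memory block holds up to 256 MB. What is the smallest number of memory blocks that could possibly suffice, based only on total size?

6

Total size = 145 + 93 + 133 + 175 + 51 + 32 + 74 + 151 + 95 + 126 + 86 + 23 + 240 = 1424 MB.
⌈1424 / 256⌉ = 6.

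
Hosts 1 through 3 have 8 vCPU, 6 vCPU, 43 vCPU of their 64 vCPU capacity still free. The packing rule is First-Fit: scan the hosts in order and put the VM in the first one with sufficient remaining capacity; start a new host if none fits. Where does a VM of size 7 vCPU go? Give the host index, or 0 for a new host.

1

Hosts with room: host 1 (8 vCPU), host 3 (43 vCPU).
The first with room is host 1.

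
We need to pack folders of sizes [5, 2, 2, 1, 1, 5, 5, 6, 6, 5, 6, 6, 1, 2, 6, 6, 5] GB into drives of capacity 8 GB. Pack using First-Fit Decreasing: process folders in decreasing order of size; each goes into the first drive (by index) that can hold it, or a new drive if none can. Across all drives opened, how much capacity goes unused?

18

Sorted descending: 6, 6, 6, 6, 6, 6, 5, 5, 5, 5, 5, 2, 2, 2, 1, 1, 1.
drive 1: place 6 GB, 2 GB left
drive 2: place 6 GB, 2 GB left
drive 3: place 6 GB, 2 GB left
drive 4: place 6 GB, 2 GB left
drive 5: place 6 GB, 2 GB left
drive 6: place 6 GB, 2 GB left
drive 7: place 5 GB, 3 GB left
drive 8: place 5 GB, 3 GB left
drive 9: place 5 GB, 3 GB left
drive 10: place 5 GB, 3 GB left
drive 11: place 5 GB, 3 GB left
drive 1: place 2 GB, 0 GB left
drive 2: place 2 GB, 0 GB left
drive 3: place 2 GB, 0 GB left
drive 4: place 1 GB, 1 GB left
drive 4: place 1 GB, 0 GB left
drive 5: place 1 GB, 1 GB left
11 drives × 8 GB = 88 GB; used 70 GB; unused 18 GB.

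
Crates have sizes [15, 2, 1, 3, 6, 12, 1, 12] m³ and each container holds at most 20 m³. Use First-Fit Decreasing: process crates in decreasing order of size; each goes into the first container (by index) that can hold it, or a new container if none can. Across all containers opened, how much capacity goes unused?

Sorted descending: 15, 12, 12, 6, 3, 2, 1, 1.
container 1: place 15 m³, 5 m³ left
container 2: place 12 m³, 8 m³ left
container 3: place 12 m³, 8 m³ left
container 2: place 6 m³, 2 m³ left
container 1: place 3 m³, 2 m³ left
container 1: place 2 m³, 0 m³ left
container 2: place 1 m³, 1 m³ left
container 2: place 1 m³, 0 m³ left
3 containers × 20 m³ = 60 m³; used 52 m³; unused 8 m³.

8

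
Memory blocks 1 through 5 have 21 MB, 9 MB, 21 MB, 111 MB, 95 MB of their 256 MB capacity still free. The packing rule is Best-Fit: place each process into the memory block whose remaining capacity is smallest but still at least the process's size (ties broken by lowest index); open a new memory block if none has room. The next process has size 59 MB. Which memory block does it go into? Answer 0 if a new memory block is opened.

5

Memory blocks with room: memory block 4 (111 MB), memory block 5 (95 MB).
Tightest fit is memory block 5 with 95 MB free.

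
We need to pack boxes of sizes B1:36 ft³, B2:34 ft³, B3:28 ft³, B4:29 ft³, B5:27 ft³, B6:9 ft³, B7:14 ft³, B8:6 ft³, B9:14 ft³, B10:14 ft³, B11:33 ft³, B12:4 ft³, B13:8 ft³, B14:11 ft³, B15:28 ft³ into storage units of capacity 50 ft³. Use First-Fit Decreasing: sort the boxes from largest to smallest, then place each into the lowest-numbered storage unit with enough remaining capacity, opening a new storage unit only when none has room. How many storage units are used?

Sorted descending: 36, 34, 33, 29, 28, 28, 27, 14, 14, 14, 11, 9, 8, 6, 4.
36 ft³ → storage unit 1 (remaining 14 ft³)
34 ft³ → storage unit 2 (remaining 16 ft³)
33 ft³ → storage unit 3 (remaining 17 ft³)
29 ft³ → storage unit 4 (remaining 21 ft³)
28 ft³ → storage unit 5 (remaining 22 ft³)
28 ft³ → storage unit 6 (remaining 22 ft³)
27 ft³ → storage unit 7 (remaining 23 ft³)
14 ft³ → storage unit 1 (remaining 0 ft³)
14 ft³ → storage unit 2 (remaining 2 ft³)
14 ft³ → storage unit 3 (remaining 3 ft³)
11 ft³ → storage unit 4 (remaining 10 ft³)
9 ft³ → storage unit 4 (remaining 1 ft³)
8 ft³ → storage unit 5 (remaining 14 ft³)
6 ft³ → storage unit 5 (remaining 8 ft³)
4 ft³ → storage unit 5 (remaining 4 ft³)
Final storage units: [36,14] [34,14] [33,14] [29,11,9] [28,8,6,4] [28] [27].

7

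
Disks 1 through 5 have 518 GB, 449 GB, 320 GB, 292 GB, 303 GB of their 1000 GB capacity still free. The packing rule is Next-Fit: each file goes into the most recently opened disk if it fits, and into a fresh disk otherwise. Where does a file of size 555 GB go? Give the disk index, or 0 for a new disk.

0

Next-Fit only looks at disk 5, which has 303 GB free.
555 GB does not fit, so a new disk is opened.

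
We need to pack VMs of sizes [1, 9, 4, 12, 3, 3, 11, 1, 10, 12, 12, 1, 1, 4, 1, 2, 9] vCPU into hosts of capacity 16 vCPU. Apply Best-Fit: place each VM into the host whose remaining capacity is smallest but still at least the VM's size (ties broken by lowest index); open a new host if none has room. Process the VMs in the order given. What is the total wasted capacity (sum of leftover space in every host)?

Put 1 vCPU in host 1; 15 vCPU remain.
Put 9 vCPU in host 1; 6 vCPU remain.
Put 4 vCPU in host 1; 2 vCPU remain.
Put 12 vCPU in host 2; 4 vCPU remain.
Put 3 vCPU in host 2; 1 vCPU remain.
Put 3 vCPU in host 3; 13 vCPU remain.
Put 11 vCPU in host 3; 2 vCPU remain.
Put 1 vCPU in host 2; 0 vCPU remain.
Put 10 vCPU in host 4; 6 vCPU remain.
Put 12 vCPU in host 5; 4 vCPU remain.
Put 12 vCPU in host 6; 4 vCPU remain.
Put 1 vCPU in host 1; 1 vCPU remain.
Put 1 vCPU in host 1; 0 vCPU remain.
Put 4 vCPU in host 5; 0 vCPU remain.
Put 1 vCPU in host 3; 1 vCPU remain.
Put 2 vCPU in host 6; 2 vCPU remain.
Put 9 vCPU in host 7; 7 vCPU remain.
7 hosts × 16 vCPU = 112 vCPU; used 96 vCPU; unused 16 vCPU.

16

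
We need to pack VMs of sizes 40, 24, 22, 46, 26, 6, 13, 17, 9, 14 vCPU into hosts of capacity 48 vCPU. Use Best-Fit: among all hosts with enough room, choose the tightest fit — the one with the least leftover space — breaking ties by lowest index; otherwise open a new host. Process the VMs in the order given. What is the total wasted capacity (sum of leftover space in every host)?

40 vCPU → host 1 (remaining 8 vCPU)
24 vCPU → host 2 (remaining 24 vCPU)
22 vCPU → host 2 (remaining 2 vCPU)
46 vCPU → host 3 (remaining 2 vCPU)
26 vCPU → host 4 (remaining 22 vCPU)
6 vCPU → host 1 (remaining 2 vCPU)
13 vCPU → host 4 (remaining 9 vCPU)
17 vCPU → host 5 (remaining 31 vCPU)
9 vCPU → host 4 (remaining 0 vCPU)
14 vCPU → host 5 (remaining 17 vCPU)
5 hosts × 48 vCPU = 240 vCPU; used 217 vCPU; unused 23 vCPU.

23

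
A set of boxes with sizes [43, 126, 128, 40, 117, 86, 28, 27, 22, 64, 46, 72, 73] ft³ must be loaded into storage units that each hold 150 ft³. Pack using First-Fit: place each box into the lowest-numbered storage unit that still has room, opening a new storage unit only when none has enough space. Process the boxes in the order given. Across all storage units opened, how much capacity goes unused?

Put 43 ft³ in storage unit 1; 107 ft³ remain.
Put 126 ft³ in storage unit 2; 24 ft³ remain.
Put 128 ft³ in storage unit 3; 22 ft³ remain.
Put 40 ft³ in storage unit 1; 67 ft³ remain.
Put 117 ft³ in storage unit 4; 33 ft³ remain.
Put 86 ft³ in storage unit 5; 64 ft³ remain.
Put 28 ft³ in storage unit 1; 39 ft³ remain.
Put 27 ft³ in storage unit 1; 12 ft³ remain.
Put 22 ft³ in storage unit 2; 2 ft³ remain.
Put 64 ft³ in storage unit 5; 0 ft³ remain.
Put 46 ft³ in storage unit 6; 104 ft³ remain.
Put 72 ft³ in storage unit 6; 32 ft³ remain.
Put 73 ft³ in storage unit 7; 77 ft³ remain.
7 storage units × 150 ft³ = 1050 ft³; used 872 ft³; unused 178 ft³.

178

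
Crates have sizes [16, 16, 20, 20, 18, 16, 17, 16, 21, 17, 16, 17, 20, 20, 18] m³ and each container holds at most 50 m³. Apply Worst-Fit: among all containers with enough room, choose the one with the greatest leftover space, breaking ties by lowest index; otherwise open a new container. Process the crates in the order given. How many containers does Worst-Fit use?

7 containers

16 m³ → container 1 (remaining 34 m³)
16 m³ → container 1 (remaining 18 m³)
20 m³ → container 2 (remaining 30 m³)
20 m³ → container 2 (remaining 10 m³)
18 m³ → container 1 (remaining 0 m³)
16 m³ → container 3 (remaining 34 m³)
17 m³ → container 3 (remaining 17 m³)
16 m³ → container 3 (remaining 1 m³)
21 m³ → container 4 (remaining 29 m³)
17 m³ → container 4 (remaining 12 m³)
16 m³ → container 5 (remaining 34 m³)
17 m³ → container 5 (remaining 17 m³)
20 m³ → container 6 (remaining 30 m³)
20 m³ → container 6 (remaining 10 m³)
18 m³ → container 7 (remaining 32 m³)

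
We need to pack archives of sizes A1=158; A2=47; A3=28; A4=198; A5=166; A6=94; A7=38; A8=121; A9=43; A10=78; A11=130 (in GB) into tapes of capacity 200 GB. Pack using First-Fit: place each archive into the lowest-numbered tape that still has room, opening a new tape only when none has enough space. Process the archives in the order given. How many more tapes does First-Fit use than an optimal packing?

1

First-Fit: [158,28] [47,94,38] [198] [166] [121,43] [78] [130] → 7 tapes.
Total size 1101 GB; any packing needs at least ⌈1101/200⌉ = 6 tapes.
An optimal packing achieves that bound: [198] [166,28] [158,38] [130,47] [121,78] [94,43] → 6 tapes.
Excess: 7 − 6 = 1.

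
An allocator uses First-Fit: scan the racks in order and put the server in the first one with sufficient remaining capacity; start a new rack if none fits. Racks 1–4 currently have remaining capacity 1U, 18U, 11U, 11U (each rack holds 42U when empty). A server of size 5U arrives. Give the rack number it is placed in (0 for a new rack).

Racks with room: rack 2 (18U), rack 3 (11U), rack 4 (11U).
The first with room is rack 2.

2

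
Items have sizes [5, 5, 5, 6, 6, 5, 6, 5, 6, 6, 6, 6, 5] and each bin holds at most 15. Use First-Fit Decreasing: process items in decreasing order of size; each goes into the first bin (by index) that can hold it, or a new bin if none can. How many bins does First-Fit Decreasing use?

6 bins

Sorted descending: 6, 6, 6, 6, 6, 6, 6, 5, 5, 5, 5, 5, 5.
Put 6 in bin 1; 9 remain.
Put 6 in bin 1; 3 remain.
Put 6 in bin 2; 9 remain.
Put 6 in bin 2; 3 remain.
Put 6 in bin 3; 9 remain.
Put 6 in bin 3; 3 remain.
Put 6 in bin 4; 9 remain.
Put 5 in bin 4; 4 remain.
Put 5 in bin 5; 10 remain.
Put 5 in bin 5; 5 remain.
Put 5 in bin 5; 0 remain.
Put 5 in bin 6; 10 remain.
Put 5 in bin 6; 5 remain.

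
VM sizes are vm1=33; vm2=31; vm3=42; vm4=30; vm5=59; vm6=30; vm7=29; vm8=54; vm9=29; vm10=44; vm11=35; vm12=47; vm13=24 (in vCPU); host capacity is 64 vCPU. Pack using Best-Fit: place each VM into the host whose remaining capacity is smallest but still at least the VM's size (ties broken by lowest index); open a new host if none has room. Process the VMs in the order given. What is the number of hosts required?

vm1 (33 vCPU) → host 1 (remaining 31 vCPU)
vm2 (31 vCPU) → host 1 (remaining 0 vCPU)
vm3 (42 vCPU) → host 2 (remaining 22 vCPU)
vm4 (30 vCPU) → host 3 (remaining 34 vCPU)
vm5 (59 vCPU) → host 4 (remaining 5 vCPU)
vm6 (30 vCPU) → host 3 (remaining 4 vCPU)
vm7 (29 vCPU) → host 5 (remaining 35 vCPU)
vm8 (54 vCPU) → host 6 (remaining 10 vCPU)
vm9 (29 vCPU) → host 5 (remaining 6 vCPU)
vm10 (44 vCPU) → host 7 (remaining 20 vCPU)
vm11 (35 vCPU) → host 8 (remaining 29 vCPU)
vm12 (47 vCPU) → host 9 (remaining 17 vCPU)
vm13 (24 vCPU) → host 8 (remaining 5 vCPU)
Final hosts: [33,31] [42] [30,30] [59] [29,29] [54] [44] [35,24] [47].

9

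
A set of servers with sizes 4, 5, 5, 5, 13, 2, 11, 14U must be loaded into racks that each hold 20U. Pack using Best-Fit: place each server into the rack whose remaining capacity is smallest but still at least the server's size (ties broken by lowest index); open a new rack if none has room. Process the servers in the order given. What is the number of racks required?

4 racks

4U → rack 1 (remaining 16U)
5U → rack 1 (remaining 11U)
5U → rack 1 (remaining 6U)
5U → rack 1 (remaining 1U)
13U → rack 2 (remaining 7U)
2U → rack 2 (remaining 5U)
11U → rack 3 (remaining 9U)
14U → rack 4 (remaining 6U)
Final racks: [4,5,5,5] [13,2] [11] [14].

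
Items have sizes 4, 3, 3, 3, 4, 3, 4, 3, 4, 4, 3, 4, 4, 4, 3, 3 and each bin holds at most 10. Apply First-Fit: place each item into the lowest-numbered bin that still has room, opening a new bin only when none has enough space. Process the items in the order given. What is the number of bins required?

4 → bin 1 (remaining 6)
3 → bin 1 (remaining 3)
3 → bin 1 (remaining 0)
3 → bin 2 (remaining 7)
4 → bin 2 (remaining 3)
3 → bin 2 (remaining 0)
4 → bin 3 (remaining 6)
3 → bin 3 (remaining 3)
4 → bin 4 (remaining 6)
4 → bin 4 (remaining 2)
3 → bin 3 (remaining 0)
4 → bin 5 (remaining 6)
4 → bin 5 (remaining 2)
4 → bin 6 (remaining 6)
3 → bin 6 (remaining 3)
3 → bin 6 (remaining 0)

6 bins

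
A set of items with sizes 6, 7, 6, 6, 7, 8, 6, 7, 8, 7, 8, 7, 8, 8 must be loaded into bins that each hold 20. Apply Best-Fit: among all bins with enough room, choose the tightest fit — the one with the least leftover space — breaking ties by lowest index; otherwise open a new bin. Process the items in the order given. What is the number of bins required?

6 bins

Put 6 in bin 1; 14 remain.
Put 7 in bin 1; 7 remain.
Put 6 in bin 1; 1 remain.
Put 6 in bin 2; 14 remain.
Put 7 in bin 2; 7 remain.
Put 8 in bin 3; 12 remain.
Put 6 in bin 2; 1 remain.
Put 7 in bin 3; 5 remain.
Put 8 in bin 4; 12 remain.
Put 7 in bin 4; 5 remain.
Put 8 in bin 5; 12 remain.
Put 7 in bin 5; 5 remain.
Put 8 in bin 6; 12 remain.
Put 8 in bin 6; 4 remain.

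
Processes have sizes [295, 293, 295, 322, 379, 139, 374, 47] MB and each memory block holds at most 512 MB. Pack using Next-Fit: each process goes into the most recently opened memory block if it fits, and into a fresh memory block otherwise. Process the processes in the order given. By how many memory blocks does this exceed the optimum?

Next-Fit: [295] [293] [295] [322] [379] [139] [374,47] → 7 memory blocks.
6 processes exceed 256 MB (half the capacity), and no two of those can share a memory block, so at least 6 memory blocks are needed.
An optimal packing achieves that bound: [379,47] [374] [322,139] [295] [295] [293] → 6 memory blocks.
Excess: 7 − 6 = 1.

1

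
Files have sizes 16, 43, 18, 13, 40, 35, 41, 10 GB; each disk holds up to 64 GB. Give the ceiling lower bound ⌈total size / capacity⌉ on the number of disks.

4

Total size = 16 + 43 + 18 + 13 + 40 + 35 + 41 + 10 = 216 GB.
⌈216 / 64⌉ = 4.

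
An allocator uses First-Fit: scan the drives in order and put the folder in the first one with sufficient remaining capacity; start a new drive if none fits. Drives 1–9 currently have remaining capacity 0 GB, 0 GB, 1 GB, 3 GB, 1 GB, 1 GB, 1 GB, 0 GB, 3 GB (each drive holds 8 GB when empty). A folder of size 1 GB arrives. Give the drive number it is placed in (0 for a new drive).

3

Drives with room: drive 3 (1 GB), drive 4 (3 GB), drive 5 (1 GB), drive 6 (1 GB), drive 7 (1 GB), drive 9 (3 GB).
The first with room is drive 3.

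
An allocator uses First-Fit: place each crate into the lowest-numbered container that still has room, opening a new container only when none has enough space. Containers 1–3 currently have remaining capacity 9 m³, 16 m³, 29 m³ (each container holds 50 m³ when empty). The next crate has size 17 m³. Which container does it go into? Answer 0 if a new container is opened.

3

Containers with room: container 3 (29 m³).
The first with room is container 3.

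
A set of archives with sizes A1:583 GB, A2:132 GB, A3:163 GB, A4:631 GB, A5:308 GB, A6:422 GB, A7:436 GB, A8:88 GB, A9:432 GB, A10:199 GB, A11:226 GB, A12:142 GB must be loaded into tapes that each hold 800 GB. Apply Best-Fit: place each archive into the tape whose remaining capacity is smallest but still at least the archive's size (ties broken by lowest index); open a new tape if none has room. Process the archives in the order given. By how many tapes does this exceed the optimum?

Best-Fit: [583,132] [163,631] [308,422] [436,88,199] [432,226,142] → 5 tapes.
Total size 3762 GB; any packing needs at least ⌈3762/800⌉ = 5 tapes.
So 5 is already optimal.

0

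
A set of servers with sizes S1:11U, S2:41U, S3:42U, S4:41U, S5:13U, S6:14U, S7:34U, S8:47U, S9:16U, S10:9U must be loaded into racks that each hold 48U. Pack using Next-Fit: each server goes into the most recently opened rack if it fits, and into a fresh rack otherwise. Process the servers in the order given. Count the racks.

8

S1 (11U) → rack 1 (remaining 37U)
S2 (41U) → rack 2 (remaining 7U)
S3 (42U) → rack 3 (remaining 6U)
S4 (41U) → rack 4 (remaining 7U)
S5 (13U) → rack 5 (remaining 35U)
S6 (14U) → rack 5 (remaining 21U)
S7 (34U) → rack 6 (remaining 14U)
S8 (47U) → rack 7 (remaining 1U)
S9 (16U) → rack 8 (remaining 32U)
S10 (9U) → rack 8 (remaining 23U)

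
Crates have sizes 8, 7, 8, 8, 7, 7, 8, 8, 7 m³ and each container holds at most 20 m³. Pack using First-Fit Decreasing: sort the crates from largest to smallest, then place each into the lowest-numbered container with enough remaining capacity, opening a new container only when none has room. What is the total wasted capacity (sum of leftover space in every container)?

32

Sorted descending: 8, 8, 8, 8, 8, 7, 7, 7, 7.
container 1: place 8 m³, 12 m³ left
container 1: place 8 m³, 4 m³ left
container 2: place 8 m³, 12 m³ left
container 2: place 8 m³, 4 m³ left
container 3: place 8 m³, 12 m³ left
container 3: place 7 m³, 5 m³ left
container 4: place 7 m³, 13 m³ left
container 4: place 7 m³, 6 m³ left
container 5: place 7 m³, 13 m³ left
5 containers × 20 m³ = 100 m³; used 68 m³; unused 32 m³.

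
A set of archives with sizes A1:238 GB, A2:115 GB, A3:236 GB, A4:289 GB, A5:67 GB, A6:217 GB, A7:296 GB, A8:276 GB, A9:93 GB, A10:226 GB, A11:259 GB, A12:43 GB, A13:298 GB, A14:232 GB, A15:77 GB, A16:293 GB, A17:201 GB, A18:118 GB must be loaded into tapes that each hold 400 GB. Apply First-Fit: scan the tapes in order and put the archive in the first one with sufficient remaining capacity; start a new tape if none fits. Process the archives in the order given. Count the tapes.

A1 (238 GB) → tape 1 (remaining 162 GB)
A2 (115 GB) → tape 1 (remaining 47 GB)
A3 (236 GB) → tape 2 (remaining 164 GB)
A4 (289 GB) → tape 3 (remaining 111 GB)
A5 (67 GB) → tape 2 (remaining 97 GB)
A6 (217 GB) → tape 4 (remaining 183 GB)
A7 (296 GB) → tape 5 (remaining 104 GB)
A8 (276 GB) → tape 6 (remaining 124 GB)
A9 (93 GB) → tape 2 (remaining 4 GB)
A10 (226 GB) → tape 7 (remaining 174 GB)
A11 (259 GB) → tape 8 (remaining 141 GB)
A12 (43 GB) → tape 1 (remaining 4 GB)
A13 (298 GB) → tape 9 (remaining 102 GB)
A14 (232 GB) → tape 10 (remaining 168 GB)
A15 (77 GB) → tape 3 (remaining 34 GB)
A16 (293 GB) → tape 11 (remaining 107 GB)
A17 (201 GB) → tape 12 (remaining 199 GB)
A18 (118 GB) → tape 4 (remaining 65 GB)
Final tapes: [238,115,43] [236,67,93] [289,77] [217,118] [296] [276] [226] [259] [298] [232] [293] [201].

12 tapes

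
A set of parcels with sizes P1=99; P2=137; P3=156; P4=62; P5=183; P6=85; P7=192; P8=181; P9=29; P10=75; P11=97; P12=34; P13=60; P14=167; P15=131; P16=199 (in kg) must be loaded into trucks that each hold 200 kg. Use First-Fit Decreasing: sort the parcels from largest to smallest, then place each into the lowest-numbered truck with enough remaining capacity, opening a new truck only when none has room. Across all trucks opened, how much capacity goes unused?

113

Sorted descending: 199, 192, 183, 181, 167, 156, 137, 131, 99, 97, 85, 75, 62, 60, 34, 29.
Put 199 kg in truck 1; 1 kg remain.
Put 192 kg in truck 2; 8 kg remain.
Put 183 kg in truck 3; 17 kg remain.
Put 181 kg in truck 4; 19 kg remain.
Put 167 kg in truck 5; 33 kg remain.
Put 156 kg in truck 6; 44 kg remain.
Put 137 kg in truck 7; 63 kg remain.
Put 131 kg in truck 8; 69 kg remain.
Put 99 kg in truck 9; 101 kg remain.
Put 97 kg in truck 9; 4 kg remain.
Put 85 kg in truck 10; 115 kg remain.
Put 75 kg in truck 10; 40 kg remain.
Put 62 kg in truck 7; 1 kg remain.
Put 60 kg in truck 8; 9 kg remain.
Put 34 kg in truck 6; 10 kg remain.
Put 29 kg in truck 5; 4 kg remain.
10 trucks × 200 kg = 2000 kg; used 1887 kg; unused 113 kg.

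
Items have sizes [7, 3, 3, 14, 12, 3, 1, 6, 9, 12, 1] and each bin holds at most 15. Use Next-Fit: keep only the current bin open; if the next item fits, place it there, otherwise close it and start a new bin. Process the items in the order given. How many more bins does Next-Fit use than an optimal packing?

1

Next-Fit: [7,3,3] [14] [12,3] [1,6] [9] [12,1] → 6 bins.
Total size 71; any packing needs at least ⌈71/15⌉ = 5 bins.
An optimal packing achieves that bound: [14,1] [12,3] [12,3] [9,6] [7,3,1] → 5 bins.
Excess: 6 − 5 = 1.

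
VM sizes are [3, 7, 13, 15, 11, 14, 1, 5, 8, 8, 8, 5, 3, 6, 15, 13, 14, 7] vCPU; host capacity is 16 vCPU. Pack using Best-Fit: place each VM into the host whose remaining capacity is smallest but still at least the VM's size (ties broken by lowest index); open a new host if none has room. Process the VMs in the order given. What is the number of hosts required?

11

Put 3 vCPU in host 1; 13 vCPU remain.
Put 7 vCPU in host 1; 6 vCPU remain.
Put 13 vCPU in host 2; 3 vCPU remain.
Put 15 vCPU in host 3; 1 vCPU remain.
Put 11 vCPU in host 4; 5 vCPU remain.
Put 14 vCPU in host 5; 2 vCPU remain.
Put 1 vCPU in host 3; 0 vCPU remain.
Put 5 vCPU in host 4; 0 vCPU remain.
Put 8 vCPU in host 6; 8 vCPU remain.
Put 8 vCPU in host 6; 0 vCPU remain.
Put 8 vCPU in host 7; 8 vCPU remain.
Put 5 vCPU in host 1; 1 vCPU remain.
Put 3 vCPU in host 2; 0 vCPU remain.
Put 6 vCPU in host 7; 2 vCPU remain.
Put 15 vCPU in host 8; 1 vCPU remain.
Put 13 vCPU in host 9; 3 vCPU remain.
Put 14 vCPU in host 10; 2 vCPU remain.
Put 7 vCPU in host 11; 9 vCPU remain.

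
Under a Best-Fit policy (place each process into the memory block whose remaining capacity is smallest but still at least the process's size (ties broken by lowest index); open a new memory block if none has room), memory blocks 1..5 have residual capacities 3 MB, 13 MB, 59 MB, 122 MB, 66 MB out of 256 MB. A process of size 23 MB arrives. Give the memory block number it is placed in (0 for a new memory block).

3

Memory blocks with room: memory block 3 (59 MB), memory block 4 (122 MB), memory block 5 (66 MB).
Tightest fit is memory block 3 with 59 MB free.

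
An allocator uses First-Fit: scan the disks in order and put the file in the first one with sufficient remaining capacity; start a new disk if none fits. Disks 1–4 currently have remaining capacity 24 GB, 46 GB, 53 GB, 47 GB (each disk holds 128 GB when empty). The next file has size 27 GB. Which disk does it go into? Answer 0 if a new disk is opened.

Disks with room: disk 2 (46 GB), disk 3 (53 GB), disk 4 (47 GB).
The first with room is disk 2.

2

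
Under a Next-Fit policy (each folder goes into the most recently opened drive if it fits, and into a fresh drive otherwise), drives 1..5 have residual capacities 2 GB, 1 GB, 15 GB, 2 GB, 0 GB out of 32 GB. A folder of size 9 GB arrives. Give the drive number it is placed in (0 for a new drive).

0

Next-Fit only looks at drive 5, which has 0 GB free.
9 GB does not fit, so a new drive is opened.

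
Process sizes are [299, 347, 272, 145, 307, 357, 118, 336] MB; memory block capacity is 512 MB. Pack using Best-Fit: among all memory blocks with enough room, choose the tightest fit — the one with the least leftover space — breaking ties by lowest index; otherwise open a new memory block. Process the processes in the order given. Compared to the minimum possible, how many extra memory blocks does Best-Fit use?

Best-Fit: [299] [347,145] [272] [307] [357,118] [336] → 6 memory blocks.
6 processes exceed 256 MB (half the capacity), and no two of those can share a memory block, so at least 6 memory blocks are needed.
So 6 is already optimal.

0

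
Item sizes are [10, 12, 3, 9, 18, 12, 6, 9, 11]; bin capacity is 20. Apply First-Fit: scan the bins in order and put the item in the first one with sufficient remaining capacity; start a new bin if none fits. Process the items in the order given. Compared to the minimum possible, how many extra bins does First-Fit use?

1

First-Fit: [10,3,6] [12] [9,9] [18] [12] [11] → 6 bins.
Total size 90; any packing needs at least ⌈90/20⌉ = 5 bins.
An optimal packing achieves that bound: [18] [12,6] [12,3] [11,9] [10,9] → 5 bins.
Excess: 6 − 5 = 1.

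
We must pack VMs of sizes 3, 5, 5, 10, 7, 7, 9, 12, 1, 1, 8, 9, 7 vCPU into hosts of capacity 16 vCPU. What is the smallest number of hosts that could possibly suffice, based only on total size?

6

Total size = 3 + 5 + 5 + 10 + 7 + 7 + 9 + 12 + 1 + 1 + 8 + 9 + 7 = 84 vCPU.
⌈84 / 16⌉ = 6.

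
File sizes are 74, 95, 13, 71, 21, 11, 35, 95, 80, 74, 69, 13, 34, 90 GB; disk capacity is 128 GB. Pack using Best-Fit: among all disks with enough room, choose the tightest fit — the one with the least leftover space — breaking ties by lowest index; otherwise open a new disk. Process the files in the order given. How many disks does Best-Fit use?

8 disks

74 GB → disk 1 (remaining 54 GB)
95 GB → disk 2 (remaining 33 GB)
13 GB → disk 2 (remaining 20 GB)
71 GB → disk 3 (remaining 57 GB)
21 GB → disk 1 (remaining 33 GB)
11 GB → disk 2 (remaining 9 GB)
35 GB → disk 3 (remaining 22 GB)
95 GB → disk 4 (remaining 33 GB)
80 GB → disk 5 (remaining 48 GB)
74 GB → disk 6 (remaining 54 GB)
69 GB → disk 7 (remaining 59 GB)
13 GB → disk 3 (remaining 9 GB)
34 GB → disk 5 (remaining 14 GB)
90 GB → disk 8 (remaining 38 GB)
Final disks: [74,21] [95,13,11] [71,35,13] [95] [80,34] [74] [69] [90].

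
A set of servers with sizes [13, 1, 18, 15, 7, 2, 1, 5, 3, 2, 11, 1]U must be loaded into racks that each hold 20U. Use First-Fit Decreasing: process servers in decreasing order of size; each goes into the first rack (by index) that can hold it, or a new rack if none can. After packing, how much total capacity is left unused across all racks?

Sorted descending: 18, 15, 13, 11, 7, 5, 3, 2, 2, 1, 1, 1.
18U → rack 1 (remaining 2U)
15U → rack 2 (remaining 5U)
13U → rack 3 (remaining 7U)
11U → rack 4 (remaining 9U)
7U → rack 3 (remaining 0U)
5U → rack 2 (remaining 0U)
3U → rack 4 (remaining 6U)
2U → rack 1 (remaining 0U)
2U → rack 4 (remaining 4U)
1U → rack 4 (remaining 3U)
1U → rack 4 (remaining 2U)
1U → rack 4 (remaining 1U)
4 racks × 20U = 80U; used 79U; unused 1U.

1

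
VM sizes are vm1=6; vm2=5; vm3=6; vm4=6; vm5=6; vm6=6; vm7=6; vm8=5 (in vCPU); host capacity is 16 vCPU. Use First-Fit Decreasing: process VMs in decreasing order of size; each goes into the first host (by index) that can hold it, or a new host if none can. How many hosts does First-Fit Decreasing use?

4 hosts

Sorted descending: 6, 6, 6, 6, 6, 6, 5, 5.
6 vCPU → host 1 (remaining 10 vCPU)
6 vCPU → host 1 (remaining 4 vCPU)
6 vCPU → host 2 (remaining 10 vCPU)
6 vCPU → host 2 (remaining 4 vCPU)
6 vCPU → host 3 (remaining 10 vCPU)
6 vCPU → host 3 (remaining 4 vCPU)
5 vCPU → host 4 (remaining 11 vCPU)
5 vCPU → host 4 (remaining 6 vCPU)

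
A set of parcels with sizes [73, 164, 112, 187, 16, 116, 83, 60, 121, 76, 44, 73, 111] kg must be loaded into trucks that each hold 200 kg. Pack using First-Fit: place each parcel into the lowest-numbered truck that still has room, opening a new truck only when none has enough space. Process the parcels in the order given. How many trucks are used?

7 trucks

Put 73 kg in truck 1; 127 kg remain.
Put 164 kg in truck 2; 36 kg remain.
Put 112 kg in truck 1; 15 kg remain.
Put 187 kg in truck 3; 13 kg remain.
Put 16 kg in truck 2; 20 kg remain.
Put 116 kg in truck 4; 84 kg remain.
Put 83 kg in truck 4; 1 kg remain.
Put 60 kg in truck 5; 140 kg remain.
Put 121 kg in truck 5; 19 kg remain.
Put 76 kg in truck 6; 124 kg remain.
Put 44 kg in truck 6; 80 kg remain.
Put 73 kg in truck 6; 7 kg remain.
Put 111 kg in truck 7; 89 kg remain.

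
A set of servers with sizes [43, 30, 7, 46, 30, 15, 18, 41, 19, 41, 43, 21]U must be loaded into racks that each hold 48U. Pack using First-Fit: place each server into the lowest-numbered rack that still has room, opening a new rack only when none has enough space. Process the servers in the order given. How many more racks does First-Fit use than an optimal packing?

1

First-Fit: [43] [30,7] [46] [30,15] [18,19] [41] [41] [43] [21] → 9 racks.
Total size 354U; any packing needs at least ⌈354/48⌉ = 8 racks.
An optimal packing achieves that bound: [46] [43] [43] [41,7] [41] [30,18] [30,15] [21,19] → 8 racks.
Excess: 9 − 8 = 1.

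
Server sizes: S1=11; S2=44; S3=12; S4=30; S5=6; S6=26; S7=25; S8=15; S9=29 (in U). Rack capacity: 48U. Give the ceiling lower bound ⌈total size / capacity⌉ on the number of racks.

5 racks

Total size = 11 + 44 + 12 + 30 + 6 + 26 + 25 + 15 + 29 = 198U.
⌈198 / 48⌉ = 5.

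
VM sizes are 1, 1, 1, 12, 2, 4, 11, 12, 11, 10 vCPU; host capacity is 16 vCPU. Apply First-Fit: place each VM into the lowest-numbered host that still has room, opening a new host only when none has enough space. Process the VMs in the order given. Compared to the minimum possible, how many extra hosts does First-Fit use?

0

First-Fit: [1,1,1,12] [2,4,10] [11] [12] [11] → 5 hosts.
Total size 65 vCPU; any packing needs at least ⌈65/16⌉ = 5 hosts.
So 5 is already optimal.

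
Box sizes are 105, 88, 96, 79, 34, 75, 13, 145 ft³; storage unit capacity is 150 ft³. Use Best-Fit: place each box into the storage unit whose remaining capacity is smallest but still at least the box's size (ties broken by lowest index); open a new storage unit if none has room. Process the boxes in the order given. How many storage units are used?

Put 105 ft³ in storage unit 1; 45 ft³ remain.
Put 88 ft³ in storage unit 2; 62 ft³ remain.
Put 96 ft³ in storage unit 3; 54 ft³ remain.
Put 79 ft³ in storage unit 4; 71 ft³ remain.
Put 34 ft³ in storage unit 1; 11 ft³ remain.
Put 75 ft³ in storage unit 5; 75 ft³ remain.
Put 13 ft³ in storage unit 3; 41 ft³ remain.
Put 145 ft³ in storage unit 6; 5 ft³ remain.
Final storage units: [105,34] [88] [96,13] [79] [75] [145].

6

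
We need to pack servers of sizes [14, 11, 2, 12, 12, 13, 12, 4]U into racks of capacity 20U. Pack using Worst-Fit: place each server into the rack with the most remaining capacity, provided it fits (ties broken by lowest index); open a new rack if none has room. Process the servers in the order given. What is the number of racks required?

Put 14U in rack 1; 6U remain.
Put 11U in rack 2; 9U remain.
Put 2U in rack 2; 7U remain.
Put 12U in rack 3; 8U remain.
Put 12U in rack 4; 8U remain.
Put 13U in rack 5; 7U remain.
Put 12U in rack 6; 8U remain.
Put 4U in rack 3; 4U remain.

6 racks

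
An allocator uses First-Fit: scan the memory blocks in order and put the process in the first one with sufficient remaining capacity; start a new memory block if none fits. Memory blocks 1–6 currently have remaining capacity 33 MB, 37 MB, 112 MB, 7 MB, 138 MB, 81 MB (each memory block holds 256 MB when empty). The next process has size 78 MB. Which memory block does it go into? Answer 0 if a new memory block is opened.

Memory blocks with room: memory block 3 (112 MB), memory block 5 (138 MB), memory block 6 (81 MB).
The first with room is memory block 3.

3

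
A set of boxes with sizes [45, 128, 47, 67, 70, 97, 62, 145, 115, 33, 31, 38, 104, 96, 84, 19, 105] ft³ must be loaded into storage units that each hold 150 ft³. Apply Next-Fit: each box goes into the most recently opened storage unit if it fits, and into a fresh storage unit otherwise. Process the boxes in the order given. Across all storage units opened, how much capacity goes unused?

664

storage unit 1: place 45 ft³, 105 ft³ left
storage unit 2: place 128 ft³, 22 ft³ left
storage unit 3: place 47 ft³, 103 ft³ left
storage unit 3: place 67 ft³, 36 ft³ left
storage unit 4: place 70 ft³, 80 ft³ left
storage unit 5: place 97 ft³, 53 ft³ left
storage unit 6: place 62 ft³, 88 ft³ left
storage unit 7: place 145 ft³, 5 ft³ left
storage unit 8: place 115 ft³, 35 ft³ left
storage unit 8: place 33 ft³, 2 ft³ left
storage unit 9: place 31 ft³, 119 ft³ left
storage unit 9: place 38 ft³, 81 ft³ left
storage unit 10: place 104 ft³, 46 ft³ left
storage unit 11: place 96 ft³, 54 ft³ left
storage unit 12: place 84 ft³, 66 ft³ left
storage unit 12: place 19 ft³, 47 ft³ left
storage unit 13: place 105 ft³, 45 ft³ left
13 storage units × 150 ft³ = 1950 ft³; used 1286 ft³; unused 664 ft³.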